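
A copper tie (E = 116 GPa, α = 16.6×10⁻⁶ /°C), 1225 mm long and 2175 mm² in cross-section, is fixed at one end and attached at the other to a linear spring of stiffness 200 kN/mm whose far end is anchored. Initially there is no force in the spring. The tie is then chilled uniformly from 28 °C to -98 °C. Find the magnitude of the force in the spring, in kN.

If the spring were absent the tie would shorten by αΔT L = 16.6×10⁻⁶ × 126 × 1225 = 2.562 mm.
With a force P in the spring, the elastic change of the tie is PL/(AE) and that of the spring is P/k; compatibility requires their sum to equal δ_free.
P [ L/(AE) + 1/k ] = δ_free → P [ 1225/(2175×116×10³) + 1/(200×10³) ] = 2.562.
P = 2.562 / 9.855×10⁻⁶ = 260000 N.

P ≈ 260 kN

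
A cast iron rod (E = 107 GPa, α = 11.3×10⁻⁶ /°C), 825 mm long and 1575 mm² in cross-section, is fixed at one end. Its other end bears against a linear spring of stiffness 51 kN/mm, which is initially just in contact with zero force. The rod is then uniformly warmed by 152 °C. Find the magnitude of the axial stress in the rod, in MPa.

σ ≈ 36.7 MPa (compressive)

The unrestrained thermal change is αΔT L = 11.3×10⁻⁶ × 152 × 825 = 1.417 mm.
Let P be the compressive force at the spring. The rod shortens elastically by PL/(AE) and the spring compresses by P/k; together these equal δ_free.
P [ L/(AE) + 1/k ] = δ_free → P [ 825/(1575×107×10³) + 1/(51×10³) ] = 1.417.
P = 1.417 / 2.45×10⁻⁵ = 57830 N.
σ = P/A = 57830/1575 = 36.72 MPa.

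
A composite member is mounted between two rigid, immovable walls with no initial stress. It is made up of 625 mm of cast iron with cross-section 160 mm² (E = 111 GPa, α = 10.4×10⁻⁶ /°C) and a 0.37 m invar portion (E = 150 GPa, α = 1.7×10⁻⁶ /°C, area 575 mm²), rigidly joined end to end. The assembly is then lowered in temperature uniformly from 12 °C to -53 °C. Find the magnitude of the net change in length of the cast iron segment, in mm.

|ΔL| ≈ 0.00946 mm

With the walls removed the bar would change length by δ_free = Σ αᵢΔT Lᵢ = 10.4×10⁻⁶×65×625 + 1.7×10⁻⁶×65×370 = 0.4634 mm.
The rigid supports impose zero overall length change; the single axial force P common to all segments must satisfy P Σ Lᵢ/(AᵢEᵢ) = δ_free.
Σ Lᵢ/(AᵢEᵢ) = 625/(160×111×10³) + 370/(575×150×10³) = 3.948×10⁻⁵ mm/N.
Hence P = δ_free / Σ(L/AE) = 0.4634/3.948×10⁻⁵ = 11.74 kN (tensile).
For the cast iron segment, free thermal change = 10.4×10⁻⁶×65×625 = 0.4225 mm and elastic change from P = 11740×625/(160×111×10³) = 0.413 mm; these oppose, so the net change is 0.00946 mm (segment shortens).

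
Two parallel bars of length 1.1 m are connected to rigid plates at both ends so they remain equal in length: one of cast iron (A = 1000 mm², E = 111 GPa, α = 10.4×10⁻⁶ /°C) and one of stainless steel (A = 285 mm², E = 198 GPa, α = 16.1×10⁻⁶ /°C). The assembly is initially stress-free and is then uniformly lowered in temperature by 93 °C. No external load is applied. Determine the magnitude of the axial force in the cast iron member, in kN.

Equilibrium of a rigid end plate with no external load gives equal and opposite internal forces ±P in the two members. Since α_{stainless steel} > α_{cast iron}, cooling drives the stainless steel into tension and the cast iron into compression.
Compatibility of the two members (thermal + elastic change equal): (α₁ − α₂)ΔT = P·[1/(A₁E₁) + 1/(A₂E₂)].
|α₁ − α₂|·ΔT = 5.7×10⁻⁶ × 93 = 0.0005301.
1/(A₁E₁) + 1/(A₂E₂) = 1/(1000×111×10³) + 1/(285×198×10³) = 2.673×10⁻⁸ N⁻¹.
P = 0.0005301 / 2.673×10⁻⁸ = 19830 N = 19.83 kN.

P ≈ 19.8 kN (compressive in the cast iron)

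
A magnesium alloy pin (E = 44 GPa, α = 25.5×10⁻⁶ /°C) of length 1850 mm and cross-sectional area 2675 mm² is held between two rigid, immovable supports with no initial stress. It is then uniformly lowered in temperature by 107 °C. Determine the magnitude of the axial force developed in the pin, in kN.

P ≈ 321 kN (tensile)

The ends cannot move, so σ = EαΔT = 44×10³ × 25.5×10⁻⁶ × 107 = 120.1 MPa.
P = AEαΔT = 2675 × 44×10³ × 25.5×10⁻⁶ × 107 = 321.1 kN (tensile).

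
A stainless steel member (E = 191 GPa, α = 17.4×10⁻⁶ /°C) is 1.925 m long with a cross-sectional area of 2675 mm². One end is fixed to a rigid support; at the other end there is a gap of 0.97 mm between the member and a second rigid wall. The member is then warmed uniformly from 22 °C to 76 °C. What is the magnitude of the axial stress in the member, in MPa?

Unrestrained expansion: δ_free = αΔT L = 17.4×10⁻⁶ × 54 × 1925 = 1.809 mm.
After closing the 0.97 mm clearance, 1.809 − 0.97 = 0.8387 mm of expansion remains to be suppressed by the wall.
That suppressed elongation corresponds to σ = E·Δ/L = 191×10³ × 0.8387/1925 = 83.22 MPa.

σ ≈ 83.2 MPa (compressive)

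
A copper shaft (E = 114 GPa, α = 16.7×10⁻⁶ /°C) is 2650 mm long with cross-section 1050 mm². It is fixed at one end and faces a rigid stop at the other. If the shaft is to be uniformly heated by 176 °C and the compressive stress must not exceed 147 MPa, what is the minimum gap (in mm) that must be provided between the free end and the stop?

Free expansion if unrestrained: δ_free = αΔT L = 16.7×10⁻⁶ × 176 × 2650 = 7.789 mm.
At the allowable stress the elastic shortening the wall may impose is σL/E = 147 × 2650 / (114×10³) = 3.417 mm.
The gap must absorb the remainder: g_min = 7.789 − 3.417 = 4.372 mm.

g ≈ 4.37 mm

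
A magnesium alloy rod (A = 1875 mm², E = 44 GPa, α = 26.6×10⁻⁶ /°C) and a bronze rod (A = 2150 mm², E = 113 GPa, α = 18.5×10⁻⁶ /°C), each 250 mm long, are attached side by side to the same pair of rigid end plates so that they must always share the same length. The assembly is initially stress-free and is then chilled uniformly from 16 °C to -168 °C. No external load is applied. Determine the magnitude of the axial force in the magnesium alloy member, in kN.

P ≈ 91.8 kN (tensile in the magnesium alloy)

Both members must finish at the same length. With the larger α, the magnesium alloy tends to over-contract; the plates restrain it, putting the magnesium alloy in tension and the bronze in compression. With no external load the two internal forces are equal and opposite, magnitude P.
Compatibility of the two members (thermal + elastic change equal): (α₁ − α₂)ΔT = P·[1/(A₁E₁) + 1/(A₂E₂)].
|α₁ − α₂|·ΔT = 8.1×10⁻⁶ × 184 = 0.00149.
1/(A₁E₁) + 1/(A₂E₂) = 1/(1875×44×10³) + 1/(2150×113×10³) = 1.624×10⁻⁸ N⁻¹.
So P = 0.00149 / 1.624×10⁻⁸ = 91.79 kN.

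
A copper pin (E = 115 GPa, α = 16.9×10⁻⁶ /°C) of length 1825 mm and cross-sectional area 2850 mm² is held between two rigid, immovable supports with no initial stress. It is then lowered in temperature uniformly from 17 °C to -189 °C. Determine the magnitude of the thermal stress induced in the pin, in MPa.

σ ≈ 400 MPa (tensile)

The supports are rigid, so the total axial strain is zero. The restrained thermal strain is ε = αΔT = 16.9×10⁻⁶ × 206 = 3481.4×10⁻⁶.
The stress required to suppress this strain is σ = Eε = 115×10³ × 3481.4×10⁻⁶ = 400.4 MPa, tensile since the pin is trying to contract.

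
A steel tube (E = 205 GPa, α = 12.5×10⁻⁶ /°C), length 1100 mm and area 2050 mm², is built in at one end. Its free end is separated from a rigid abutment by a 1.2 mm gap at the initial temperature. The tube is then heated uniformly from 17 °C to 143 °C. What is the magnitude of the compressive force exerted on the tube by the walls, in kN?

P ≈ 203 kN

Free thermal elongation = αΔT L = 12.5×10⁻⁶ × 126 × 1100 = 1.732 mm.
This exceeds the 1.2 mm gap, so the wall pushes back. The portion of expansion that must be recovered elastically is δ_free − gap = 1.732 − 1.2 = 0.5325 mm.
Compatibility: PL/(AE) = 0.5325 mm, so σ = P/A = E × (0.5325/1100) = 99.24 MPa.
Force on the wall = σA = 99.24 × 2050 mm² = 203.4 kN.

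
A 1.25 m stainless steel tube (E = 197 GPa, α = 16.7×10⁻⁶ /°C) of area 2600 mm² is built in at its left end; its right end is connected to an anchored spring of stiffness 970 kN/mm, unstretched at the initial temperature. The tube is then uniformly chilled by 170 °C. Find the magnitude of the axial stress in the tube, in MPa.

σ ≈ 393 MPa (tensile)

The unrestrained thermal change is αΔT L = 16.7×10⁻⁶ × 170 × 1250 = 3.549 mm.
With a force P in the spring, the elastic change of the tube is PL/(AE) and that of the spring is P/k; compatibility requires their sum to equal δ_free.
P [ L/(AE) + 1/k ] = δ_free → P [ 1250/(2600×197×10³) + 1/(970×10³) ] = 3.549.
P = 3.549 / 3.471×10⁻⁶ = 1.022×10⁶ N.
σ = P/A = 1.022×10⁶/2600 = 393.2 MPa.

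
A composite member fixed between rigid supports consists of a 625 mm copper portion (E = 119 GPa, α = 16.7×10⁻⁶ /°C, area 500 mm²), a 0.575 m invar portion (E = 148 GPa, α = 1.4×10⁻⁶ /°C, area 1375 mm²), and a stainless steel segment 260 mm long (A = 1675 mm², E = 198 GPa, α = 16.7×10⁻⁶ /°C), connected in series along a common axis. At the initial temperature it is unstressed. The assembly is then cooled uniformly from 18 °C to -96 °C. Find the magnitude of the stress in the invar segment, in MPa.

σ ≈ 91.5 MPa (tensile)

With the walls removed the bar would change length by δ_free = Σ αᵢΔT Lᵢ = 16.7×10⁻⁶×114×625 + 1.4×10⁻⁶×114×575 + 16.7×10⁻⁶×114×260 = 1.777 mm.
The rigid supports impose zero overall length change; the single axial force P common to all segments must satisfy P Σ Lᵢ/(AᵢEᵢ) = δ_free.
The series flexibility is Σ Lᵢ/(AᵢEᵢ) = 625/(500×119×10³) + 575/(1375×148×10³) + 260/(1675×198×10³) = 1.411×10⁻⁵ mm/N.
P = 1.777 / 1.411×10⁻⁵ = 125900 N = 125.9 kN, tensile.
σ_{invar} = P / A = 125900 / 1375 = 91.55 MPa.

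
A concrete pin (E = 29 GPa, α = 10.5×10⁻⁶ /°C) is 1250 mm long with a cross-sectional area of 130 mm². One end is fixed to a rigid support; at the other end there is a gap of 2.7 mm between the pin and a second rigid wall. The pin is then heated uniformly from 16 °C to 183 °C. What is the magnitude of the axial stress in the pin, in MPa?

σ ≈ 0 MPa

If the wall were absent the pin would grow by αΔT L = 10.5×10⁻⁶ × 167 × 1250 = 2.192 mm.
Since δ_free = 2.19 mm is less than the 2.7 mm gap, the pin never touches the wall. No axial force develops.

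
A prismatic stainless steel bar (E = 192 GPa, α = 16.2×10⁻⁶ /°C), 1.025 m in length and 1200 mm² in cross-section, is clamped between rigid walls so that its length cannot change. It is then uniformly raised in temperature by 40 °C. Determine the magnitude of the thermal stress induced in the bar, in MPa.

With length fixed, the mechanical strain must cancel the thermal strain αΔT = 16.2×10⁻⁶ × 40 = 648×10⁻⁶.
The stress required to suppress this strain is σ = Eε = 192×10³ × 648×10⁻⁶ = 124.4 MPa, compressive since the bar is trying to expand.

σ ≈ 124 MPa (compressive)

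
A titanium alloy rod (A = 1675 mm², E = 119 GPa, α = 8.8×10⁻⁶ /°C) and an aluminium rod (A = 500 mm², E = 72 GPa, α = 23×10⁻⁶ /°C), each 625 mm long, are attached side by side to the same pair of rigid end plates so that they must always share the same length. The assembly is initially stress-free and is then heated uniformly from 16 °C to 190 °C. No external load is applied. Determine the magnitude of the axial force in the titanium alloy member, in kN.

P ≈ 75.3 kN (tensile in the titanium alloy)

Equilibrium of a rigid end plate with no external load gives equal and opposite internal forces ±P in the two members. Since α_{aluminium} > α_{titanium alloy}, heating drives the aluminium into compression and the titanium alloy into tension.
Compatibility of the two members (thermal + elastic change equal): (α₁ − α₂)ΔT = P·[1/(A₁E₁) + 1/(A₂E₂)].
|α₁ − α₂|·ΔT = 14.2×10⁻⁶ × 174 = 0.002471.
1/(A₁E₁) + 1/(A₂E₂) = 1/(1675×119×10³) + 1/(500×72×10³) = 3.279×10⁻⁸ N⁻¹.
P = 0.002471 / 3.279×10⁻⁸ = 75340 N = 75.34 kN.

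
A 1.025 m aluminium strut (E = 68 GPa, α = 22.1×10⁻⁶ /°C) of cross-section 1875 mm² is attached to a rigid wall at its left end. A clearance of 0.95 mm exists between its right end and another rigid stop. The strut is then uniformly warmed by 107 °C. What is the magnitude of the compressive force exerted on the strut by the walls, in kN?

P ≈ 183 kN

Unrestrained expansion: δ_free = αΔT L = 22.1×10⁻⁶ × 107 × 1025 = 2.424 mm.
This exceeds the 0.95 mm gap, so the wall pushes back. The portion of expansion that must be recovered elastically is δ_free − gap = 2.424 − 0.95 = 1.474 mm.
That suppressed elongation corresponds to σ = E·Δ/L = 68×10³ × 1.474/1025 = 97.78 MPa.
P = σA = 97.78 × 1875 = 183.3 kN.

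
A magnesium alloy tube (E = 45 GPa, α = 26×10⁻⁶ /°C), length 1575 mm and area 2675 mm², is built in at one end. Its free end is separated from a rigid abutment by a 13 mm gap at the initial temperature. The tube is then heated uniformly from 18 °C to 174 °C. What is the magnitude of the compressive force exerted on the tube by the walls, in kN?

P ≈ 0 kN

Unrestrained expansion: δ_free = αΔT L = 26×10⁻⁶ × 156 × 1575 = 6.388 mm.
Since δ_free = 6.39 mm is less than the 13 mm gap, the tube never touches the wall. No axial force develops.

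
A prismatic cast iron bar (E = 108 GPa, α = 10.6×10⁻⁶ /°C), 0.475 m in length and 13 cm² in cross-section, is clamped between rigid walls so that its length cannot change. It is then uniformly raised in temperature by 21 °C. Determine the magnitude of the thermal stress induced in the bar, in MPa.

Because both ends are immovable the net strain is zero, and the suppressed thermal strain is αΔT = 10.6×10⁻⁶ × 21 = 222.6×10⁻⁶.
The stress required to suppress this strain is σ = Eε = 108×10³ × 222.6×10⁻⁶ = 24.04 MPa, compressive since the bar is trying to expand.

σ ≈ 24 MPa (compressive)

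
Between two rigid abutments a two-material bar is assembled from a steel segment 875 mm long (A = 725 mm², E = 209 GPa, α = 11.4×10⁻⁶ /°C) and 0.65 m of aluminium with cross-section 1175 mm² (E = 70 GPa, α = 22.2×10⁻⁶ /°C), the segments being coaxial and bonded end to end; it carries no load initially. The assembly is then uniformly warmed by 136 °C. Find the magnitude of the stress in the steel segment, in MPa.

σ ≈ 335 MPa (compressive)

If the supports were absent, the total length change would be Σ αᵢΔT Lᵢ = 11.4×10⁻⁶×136×875 + 22.2×10⁻⁶×136×650 = 3.319 mm.
The walls prevent any net length change, so an axial force P (same in every segment) develops. Compatibility: P · Σ Lᵢ/(AᵢEᵢ) = δ_free.
Σ Lᵢ/(AᵢEᵢ) = 875/(725×209×10³) + 650/(1175×70×10³) = 1.368×10⁻⁵ mm/N.
So P = 3.319 / 1.368×10⁻⁵ = 242.7 kN, compressive.
σ_{steel} = P / A = 242700 / 725 = 334.7 MPa.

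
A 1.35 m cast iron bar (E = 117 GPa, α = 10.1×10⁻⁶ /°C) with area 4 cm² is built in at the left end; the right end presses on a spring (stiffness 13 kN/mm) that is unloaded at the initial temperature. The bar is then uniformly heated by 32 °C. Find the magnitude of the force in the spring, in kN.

P ≈ 4.13 kN

Free thermal expansion: δ_free = αΔT L = 10.1×10⁻⁶ × 32 × 1350 = 0.4363 mm.
Let P be the compressive force at the spring. The bar shortens elastically by PL/(AE) and the spring compresses by P/k; together these equal δ_free.
P [ L/(AE) + 1/k ] = δ_free → P [ 1350/(400×117×10³) + 1/(13×10³) ] = 0.4363.
P = 0.4363 / 0.0001058 = 4125 N.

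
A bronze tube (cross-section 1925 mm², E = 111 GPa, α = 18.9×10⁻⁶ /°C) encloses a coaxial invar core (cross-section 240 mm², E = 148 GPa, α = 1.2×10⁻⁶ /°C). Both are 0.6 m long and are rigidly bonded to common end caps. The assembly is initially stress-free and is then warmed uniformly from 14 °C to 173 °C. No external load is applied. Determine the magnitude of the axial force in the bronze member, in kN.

P ≈ 85.7 kN (compressive in the bronze)

Both members must finish at the same length. With the larger α, the bronze tends to over-expand; the plates restrain it, putting the bronze in compression and the invar in tension. With no external load the two internal forces are equal and opposite, magnitude P.
Equating the net (thermal + elastic) strains gives |α₁ − α₂|·ΔT = P·[1/(A₁E₁) + 1/(A₂E₂)].
|α₁ − α₂|·ΔT = 17.7×10⁻⁶ × 159 = 0.002814.
1/(A₁E₁) + 1/(A₂E₂) = 1/(1925×111×10³) + 1/(240×148×10³) = 3.283×10⁻⁸ N⁻¹.
P = 0.002814 / 3.283×10⁻⁸ = 85720 N = 85.72 kN.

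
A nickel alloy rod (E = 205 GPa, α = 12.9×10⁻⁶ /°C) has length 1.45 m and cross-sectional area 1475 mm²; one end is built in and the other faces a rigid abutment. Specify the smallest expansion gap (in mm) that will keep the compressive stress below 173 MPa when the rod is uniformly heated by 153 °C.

g ≈ 1.64 mm

Free expansion if unrestrained: δ_free = αΔT L = 12.9×10⁻⁶ × 153 × 1450 = 2.862 mm.
A stress of 173 MPa corresponds to the wall pushing the rod back by σL/E = 173×1450/(205×10³) = 1.224 mm.
So the gap has to take up the difference, g_min = δ_free − σL/E = 2.862 − 1.224 = 1.638 mm.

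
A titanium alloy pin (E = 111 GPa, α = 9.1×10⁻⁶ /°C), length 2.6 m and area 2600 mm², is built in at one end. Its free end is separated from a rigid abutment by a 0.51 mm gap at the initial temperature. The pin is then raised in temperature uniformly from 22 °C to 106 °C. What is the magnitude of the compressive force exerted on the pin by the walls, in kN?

P ≈ 164 kN

Free thermal elongation = αΔT L = 9.1×10⁻⁶ × 84 × 2600 = 1.987 mm.
After closing the 0.51 mm clearance, 1.987 − 0.51 = 1.477 mm of expansion remains to be suppressed by the wall.
That suppressed elongation corresponds to σ = E·Δ/L = 111×10³ × 1.477/2600 = 63.08 MPa.
P = σA = 63.08 × 2600 = 164 kN.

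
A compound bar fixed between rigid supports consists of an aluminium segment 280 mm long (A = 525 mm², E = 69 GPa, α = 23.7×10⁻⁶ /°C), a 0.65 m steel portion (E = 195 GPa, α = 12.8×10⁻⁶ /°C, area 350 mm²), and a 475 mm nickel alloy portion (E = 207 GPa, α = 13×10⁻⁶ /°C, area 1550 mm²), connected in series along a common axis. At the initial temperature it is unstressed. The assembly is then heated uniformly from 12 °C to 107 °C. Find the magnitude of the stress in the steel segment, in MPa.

With the walls removed the bar would change length by δ_free = Σ αᵢΔT Lᵢ = 23.7×10⁻⁶×95×280 + 12.8×10⁻⁶×95×650 + 13×10⁻⁶×95×475 = 2.007 mm.
The rigid supports impose zero overall length change; the single axial force P common to all segments must satisfy P Σ Lᵢ/(AᵢEᵢ) = δ_free.
Σ Lᵢ/(AᵢEᵢ) = 280/(525×69×10³) + 650/(350×195×10³) + 475/(1550×207×10³) = 1.873×10⁻⁵ mm/N.
Hence P = δ_free / Σ(L/AE) = 2.007/1.873×10⁻⁵ = 107.2 kN (compressive).
σ_{steel} = P / A = 107200 / 350 = 306.2 MPa.

σ ≈ 306 MPa (compressive)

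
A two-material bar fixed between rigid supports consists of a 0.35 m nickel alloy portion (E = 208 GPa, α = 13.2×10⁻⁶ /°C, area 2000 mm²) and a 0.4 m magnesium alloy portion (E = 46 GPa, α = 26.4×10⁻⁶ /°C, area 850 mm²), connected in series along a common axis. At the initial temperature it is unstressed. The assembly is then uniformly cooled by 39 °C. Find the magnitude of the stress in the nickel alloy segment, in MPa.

With the walls removed the bar would change length by δ_free = Σ αᵢΔT Lᵢ = 13.2×10⁻⁶×39×350 + 26.4×10⁻⁶×39×400 = 0.592 mm.
The walls prevent any net length change, so an axial force P (same in every segment) develops. Compatibility: P · Σ Lᵢ/(AᵢEᵢ) = δ_free.
The series flexibility is Σ Lᵢ/(AᵢEᵢ) = 350/(2000×208×10³) + 400/(850×46×10³) = 1.107×10⁻⁵ mm/N.
Hence P = δ_free / Σ(L/AE) = 0.592/1.107×10⁻⁵ = 53.47 kN (tensile).
σ_{nickel alloy} = P / A = 53470 / 2000 = 26.74 MPa.

σ ≈ 26.7 MPa (tensile)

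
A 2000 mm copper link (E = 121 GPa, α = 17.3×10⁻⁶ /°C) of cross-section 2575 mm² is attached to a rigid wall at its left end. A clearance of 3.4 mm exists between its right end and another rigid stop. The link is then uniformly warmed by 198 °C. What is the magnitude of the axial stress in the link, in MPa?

If the wall were absent the link would grow by αΔT L = 17.3×10⁻⁶ × 198 × 2000 = 6.851 mm.
The gap closes (δ_free > 3.4 mm) and the wall then resists a further 6.851 − 3.4 = 3.451 mm of expansion.
Compatibility: PL/(AE) = 3.451 mm, so σ = P/A = E × (3.451/2000) = 208.8 MPa.

σ ≈ 209 MPa (compressive)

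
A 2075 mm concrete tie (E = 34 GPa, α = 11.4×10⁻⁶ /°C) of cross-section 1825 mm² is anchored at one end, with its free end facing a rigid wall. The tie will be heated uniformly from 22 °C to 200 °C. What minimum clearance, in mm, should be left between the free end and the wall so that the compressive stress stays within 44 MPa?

g ≈ 1.53 mm

Free expansion if unrestrained: δ_free = αΔT L = 11.4×10⁻⁶ × 178 × 2075 = 4.211 mm.
A stress of 44 MPa corresponds to the wall pushing the tie back by σL/E = 44×2075/(34×10³) = 2.685 mm.
The gap must absorb the remainder: g_min = 4.211 − 2.685 = 1.525 mm.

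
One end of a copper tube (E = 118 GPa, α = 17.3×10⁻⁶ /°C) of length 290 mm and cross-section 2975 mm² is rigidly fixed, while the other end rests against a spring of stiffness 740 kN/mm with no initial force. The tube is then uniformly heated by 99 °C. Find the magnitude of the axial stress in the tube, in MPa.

σ ≈ 76.7 MPa (compressive)

The unrestrained thermal change is αΔT L = 17.3×10⁻⁶ × 99 × 290 = 0.4967 mm.
With a force P in the spring, the elastic change of the tube is PL/(AE) and that of the spring is P/k; compatibility requires their sum to equal δ_free.
So P = δ_free / [L/(AE) + 1/k] = 0.4967 / [ 290/(2975×118×10³) + 1/(740×10³) ].
P = 0.4967 / 2.177×10⁻⁶ = 228100 N.
σ = P/A = 228100/2975 = 76.67 MPa.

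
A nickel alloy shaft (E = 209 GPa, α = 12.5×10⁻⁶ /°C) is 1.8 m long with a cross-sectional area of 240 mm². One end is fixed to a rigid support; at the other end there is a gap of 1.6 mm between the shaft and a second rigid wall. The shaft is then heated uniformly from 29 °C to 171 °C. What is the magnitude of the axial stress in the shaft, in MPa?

σ ≈ 185 MPa (compressive)

Unrestrained expansion: δ_free = αΔT L = 12.5×10⁻⁶ × 142 × 1800 = 3.195 mm.
This exceeds the 1.6 mm gap, so the wall pushes back. The portion of expansion that must be recovered elastically is δ_free − gap = 3.195 − 1.6 = 1.595 mm.
So σ = E(δ_free − g)/L = 209×10³ × 1.595/1800 = 185.2 MPa.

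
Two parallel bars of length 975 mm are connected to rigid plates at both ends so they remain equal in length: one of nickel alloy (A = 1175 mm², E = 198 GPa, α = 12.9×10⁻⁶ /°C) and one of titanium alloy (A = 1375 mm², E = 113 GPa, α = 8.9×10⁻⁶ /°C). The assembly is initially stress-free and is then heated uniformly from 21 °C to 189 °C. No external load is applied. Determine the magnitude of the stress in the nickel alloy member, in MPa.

σ ≈ 53.3 MPa (compressive)

The nickel alloy has the larger α, so on heating it would change length more than the titanium alloy if both were free. The rigid plates force a common final length, so the nickel alloy is put into compression and the titanium alloy into tension, with equal and opposite forces P (no external load).
Compatibility of the two members (thermal + elastic change equal): (α₁ − α₂)ΔT = P·[1/(A₁E₁) + 1/(A₂E₂)].
|α₁ − α₂|·ΔT = 4×10⁻⁶ × 168 = 0.000672.
1/(A₁E₁) + 1/(A₂E₂) = 1/(1175×198×10³) + 1/(1375×113×10³) = 1.073×10⁻⁸ N⁻¹.
So P = 0.000672 / 1.073×10⁻⁸ = 62.6 kN.
σ_{nickel alloy} = P/A₁ = 62600/1175 = 53.28 MPa, compressive.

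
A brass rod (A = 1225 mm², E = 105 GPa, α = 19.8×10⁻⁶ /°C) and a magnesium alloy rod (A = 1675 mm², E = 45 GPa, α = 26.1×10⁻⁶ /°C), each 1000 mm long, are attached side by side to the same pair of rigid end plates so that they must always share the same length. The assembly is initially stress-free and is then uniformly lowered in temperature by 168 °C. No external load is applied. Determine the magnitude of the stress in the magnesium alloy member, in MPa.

σ ≈ 30 MPa (tensile)

Both members must finish at the same length. With the larger α, the magnesium alloy tends to over-contract; the plates restrain it, putting the magnesium alloy in tension and the brass in compression. With no external load the two internal forces are equal and opposite, magnitude P.
Setting the final lengths equal and cancelling L: (α₁ − α₂)ΔT = P/(A₁E₁) + P/(A₂E₂).
|α₁ − α₂|·ΔT = 6.3×10⁻⁶ × 168 = 0.001058.
1/(A₁E₁) + 1/(A₂E₂) = 1/(1225×105×10³) + 1/(1675×45×10³) = 2.104×10⁻⁸ N⁻¹.
P = 0.001058 / 2.104×10⁻⁸ = 50300 N = 50.3 kN.
σ_{magnesium alloy} = P/A₂ = 50300/1675 = 30.03 MPa, tensile.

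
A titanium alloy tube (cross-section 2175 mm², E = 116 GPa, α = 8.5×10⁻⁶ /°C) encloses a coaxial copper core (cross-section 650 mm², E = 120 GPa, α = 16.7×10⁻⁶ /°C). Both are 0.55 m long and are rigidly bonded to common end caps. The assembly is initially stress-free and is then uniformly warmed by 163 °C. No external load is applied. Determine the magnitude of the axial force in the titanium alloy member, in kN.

P ≈ 79.6 kN (tensile in the titanium alloy)

Equilibrium of a rigid end plate with no external load gives equal and opposite internal forces ±P in the two members. Since α_{copper} > α_{titanium alloy}, heating drives the copper into compression and the titanium alloy into tension.
Compatibility of the two members (thermal + elastic change equal): (α₁ − α₂)ΔT = P·[1/(A₁E₁) + 1/(A₂E₂)].
|α₁ − α₂|·ΔT = 8.2×10⁻⁶ × 163 = 0.001337.
1/(A₁E₁) + 1/(A₂E₂) = 1/(2175×116×10³) + 1/(650×120×10³) = 1.678×10⁻⁸ N⁻¹.
So P = 0.001337 / 1.678×10⁻⁸ = 79.64 kN.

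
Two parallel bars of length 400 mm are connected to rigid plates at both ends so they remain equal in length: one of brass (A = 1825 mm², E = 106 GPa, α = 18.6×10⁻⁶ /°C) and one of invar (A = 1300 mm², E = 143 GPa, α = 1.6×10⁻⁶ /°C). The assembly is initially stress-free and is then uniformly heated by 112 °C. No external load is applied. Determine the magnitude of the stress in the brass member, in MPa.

The brass has the larger α, so on heating it would change length more than the invar if both were free. The rigid plates force a common final length, so the brass is put into compression and the invar into tension, with equal and opposite forces P (no external load).
Compatibility of the two members (thermal + elastic change equal): (α₁ − α₂)ΔT = P·[1/(A₁E₁) + 1/(A₂E₂)].
|α₁ − α₂|·ΔT = 17×10⁻⁶ × 112 = 0.001904.
1/(A₁E₁) + 1/(A₂E₂) = 1/(1825×106×10³) + 1/(1300×143×10³) = 1.055×10⁻⁸ N⁻¹.
P = 0.001904 / 1.055×10⁻⁸ = 180500 N = 180.5 kN.
σ_{brass} = P/A₁ = 180500/1825 = 98.9 MPa, compressive.

σ ≈ 98.9 MPa (compressive)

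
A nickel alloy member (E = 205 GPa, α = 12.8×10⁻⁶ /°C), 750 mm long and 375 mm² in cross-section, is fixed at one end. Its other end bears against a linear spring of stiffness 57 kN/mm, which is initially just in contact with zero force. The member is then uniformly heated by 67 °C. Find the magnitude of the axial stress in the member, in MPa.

The unrestrained thermal change is αΔT L = 12.8×10⁻⁶ × 67 × 750 = 0.6432 mm.
With a force P in the spring, the elastic change of the member is PL/(AE) and that of the spring is P/k; compatibility requires their sum to equal δ_free.
So P = δ_free / [L/(AE) + 1/k] = 0.6432 / [ 750/(375×205×10³) + 1/(57×10³) ].
P = 0.6432 / 2.73×10⁻⁵ = 23560 N.
σ = P/A = 23560/375 = 62.83 MPa.

σ ≈ 62.8 MPa (compressive)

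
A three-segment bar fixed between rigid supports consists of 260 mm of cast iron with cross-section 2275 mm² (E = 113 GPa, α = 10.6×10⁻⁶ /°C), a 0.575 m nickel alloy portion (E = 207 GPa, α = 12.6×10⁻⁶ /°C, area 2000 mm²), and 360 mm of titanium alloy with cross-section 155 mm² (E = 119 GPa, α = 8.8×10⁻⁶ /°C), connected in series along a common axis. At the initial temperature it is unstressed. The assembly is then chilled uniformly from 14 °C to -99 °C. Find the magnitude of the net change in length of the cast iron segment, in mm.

If the supports were absent, the total length change would be Σ αᵢΔT Lᵢ = 10.6×10⁻⁶×113×260 + 12.6×10⁻⁶×113×575 + 8.8×10⁻⁶×113×360 = 1.488 mm.
The walls prevent any net length change, so an axial force P (same in every segment) develops. Compatibility: P · Σ Lᵢ/(AᵢEᵢ) = δ_free.
The series flexibility is Σ Lᵢ/(AᵢEᵢ) = 260/(2275×113×10³) + 575/(2000×207×10³) + 360/(155×119×10³) = 2.192×10⁻⁵ mm/N.
P = 1.488 / 2.192×10⁻⁵ = 67890 N = 67.89 kN, tensile.
For the cast iron segment, free thermal change = 10.6×10⁻⁶×113×260 = 0.3114 mm and elastic change from P = 67890×260/(2275×113×10³) = 0.06867 mm; these oppose, so the net change is 0.243 mm (segment shortens).

|ΔL| ≈ 0.243 mm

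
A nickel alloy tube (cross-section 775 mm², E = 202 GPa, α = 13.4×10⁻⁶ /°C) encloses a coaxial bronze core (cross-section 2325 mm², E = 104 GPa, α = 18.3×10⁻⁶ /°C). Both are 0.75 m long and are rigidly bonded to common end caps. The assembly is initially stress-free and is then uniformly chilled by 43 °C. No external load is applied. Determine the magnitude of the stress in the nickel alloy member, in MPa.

Equilibrium of a rigid end plate with no external load gives equal and opposite internal forces ±P in the two members. Since α_{bronze} > α_{nickel alloy}, cooling drives the bronze into tension and the nickel alloy into compression.
Compatibility of the two members (thermal + elastic change equal): (α₁ − α₂)ΔT = P·[1/(A₁E₁) + 1/(A₂E₂)].
|α₁ − α₂|·ΔT = 4.9×10⁻⁶ × 43 = 0.0002107.
1/(A₁E₁) + 1/(A₂E₂) = 1/(775×202×10³) + 1/(2325×104×10³) = 1.052×10⁻⁸ N⁻¹.
So P = 0.0002107 / 1.052×10⁻⁸ = 20.02 kN.
σ_{nickel alloy} = P/A₁ = 20020/775 = 25.83 MPa, compressive.

σ ≈ 25.8 MPa (compressive)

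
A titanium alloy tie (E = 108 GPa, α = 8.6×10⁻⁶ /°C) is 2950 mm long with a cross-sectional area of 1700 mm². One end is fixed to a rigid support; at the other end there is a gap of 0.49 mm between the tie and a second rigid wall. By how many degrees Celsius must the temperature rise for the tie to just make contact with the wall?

ΔT ≈ 19.3 °C

The gap closes when αΔT L = 0.49 mm, since the tie is still unstressed at that instant.
So ΔT = g/(αL) = 0.49/(8.6×10⁻⁶ × 2950) = 19.31 °C.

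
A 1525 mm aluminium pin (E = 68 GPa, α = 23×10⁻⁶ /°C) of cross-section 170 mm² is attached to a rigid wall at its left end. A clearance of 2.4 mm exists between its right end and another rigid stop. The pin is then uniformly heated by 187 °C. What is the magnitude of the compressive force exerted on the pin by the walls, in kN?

P ≈ 31.5 kN

If the wall were absent the pin would grow by αΔT L = 23×10⁻⁶ × 187 × 1525 = 6.559 mm.
This exceeds the 2.4 mm gap, so the wall pushes back. The portion of expansion that must be recovered elastically is δ_free − gap = 6.559 − 2.4 = 4.159 mm.
So σ = E(δ_free − g)/L = 68×10³ × 4.159/1525 = 185.5 MPa.
P = σA = 185.5 × 170 = 31.53 kN.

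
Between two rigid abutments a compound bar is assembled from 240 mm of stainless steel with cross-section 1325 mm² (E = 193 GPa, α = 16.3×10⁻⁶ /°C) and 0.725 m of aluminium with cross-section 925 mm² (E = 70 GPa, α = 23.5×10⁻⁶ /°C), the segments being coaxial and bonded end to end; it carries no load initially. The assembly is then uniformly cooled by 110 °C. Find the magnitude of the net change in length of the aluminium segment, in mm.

|ΔL| ≈ 0.252 mm

With the walls removed the bar would change length by δ_free = Σ αᵢΔT Lᵢ = 16.3×10⁻⁶×110×240 + 23.5×10⁻⁶×110×725 = 2.304 mm.
Since the ends are fixed, an axial force P builds up, equal in every segment, with P · Σ Lᵢ/(AᵢEᵢ) = δ_free.
Σ Lᵢ/(AᵢEᵢ) = 240/(1325×193×10³) + 725/(925×70×10³) = 1.214×10⁻⁵ mm/N.
P = 2.304 / 1.214×10⁻⁵ = 189900 N = 189.9 kN, tensile.
For the aluminium segment, free thermal change = 23.5×10⁻⁶×110×725 = 1.874 mm and elastic change from P = 189900×725/(925×70×10³) = 2.126 mm; these oppose, so the net change is 0.252 mm (segment lengthens).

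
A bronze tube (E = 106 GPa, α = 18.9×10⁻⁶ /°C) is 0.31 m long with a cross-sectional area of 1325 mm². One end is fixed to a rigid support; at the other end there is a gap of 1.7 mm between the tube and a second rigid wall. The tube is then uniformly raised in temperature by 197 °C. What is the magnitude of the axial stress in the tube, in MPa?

If the wall were absent the tube would grow by αΔT L = 18.9×10⁻⁶ × 197 × 310 = 1.154 mm.
This is smaller than the 1.7 mm clearance, so the tube expands freely without reaching the stop — the stress is zero.

σ ≈ 0 MPa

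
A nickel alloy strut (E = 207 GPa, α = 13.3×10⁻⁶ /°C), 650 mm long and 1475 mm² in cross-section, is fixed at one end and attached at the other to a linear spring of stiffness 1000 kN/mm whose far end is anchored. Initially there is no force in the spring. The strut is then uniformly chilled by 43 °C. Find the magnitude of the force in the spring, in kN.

The unrestrained thermal change is αΔT L = 13.3×10⁻⁶ × 43 × 650 = 0.3717 mm.
With a force P in the spring, the elastic change of the strut is PL/(AE) and that of the spring is P/k; compatibility requires their sum to equal δ_free.
P [ L/(AE) + 1/k ] = δ_free → P [ 650/(1475×207×10³) + 1/(1000×10³) ] = 0.3717.
P = 0.3717 / 3.129×10⁻⁶ = 118800 N.

P ≈ 119 kN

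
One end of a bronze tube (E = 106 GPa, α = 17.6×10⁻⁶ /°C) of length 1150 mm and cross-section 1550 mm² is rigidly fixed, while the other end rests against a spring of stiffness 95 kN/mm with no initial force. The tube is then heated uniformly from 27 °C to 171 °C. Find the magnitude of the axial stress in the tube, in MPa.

The unrestrained thermal change is αΔT L = 17.6×10⁻⁶ × 144 × 1150 = 2.915 mm.
With a force P in the spring, the elastic change of the tube is PL/(AE) and that of the spring is P/k; compatibility requires their sum to equal δ_free.
So P = δ_free / [L/(AE) + 1/k] = 2.915 / [ 1150/(1550×106×10³) + 1/(95×10³) ].
P = 2.915 / 1.753×10⁻⁵ = 166300 N.
σ = P/A = 166300/1550 = 107.3 MPa.

σ ≈ 107 MPa (compressive)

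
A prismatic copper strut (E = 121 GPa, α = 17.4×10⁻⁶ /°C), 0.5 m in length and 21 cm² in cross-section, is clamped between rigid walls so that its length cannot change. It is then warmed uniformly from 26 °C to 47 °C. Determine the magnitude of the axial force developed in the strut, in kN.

The ends cannot move, so σ = EαΔT = 121×10³ × 17.4×10⁻⁶ × 21 = 44.21 MPa.
P = AEαΔT = 2100 × 121×10³ × 17.4×10⁻⁶ × 21 = 92.85 kN (compressive).

P ≈ 92.8 kN (compressive)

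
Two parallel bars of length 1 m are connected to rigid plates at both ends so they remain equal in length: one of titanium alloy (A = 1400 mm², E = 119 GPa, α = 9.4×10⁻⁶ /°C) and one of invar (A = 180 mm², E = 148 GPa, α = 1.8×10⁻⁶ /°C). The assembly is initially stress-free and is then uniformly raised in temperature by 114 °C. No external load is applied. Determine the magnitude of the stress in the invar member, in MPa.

Both members must finish at the same length. With the larger α, the titanium alloy tends to over-expand; the plates restrain it, putting the titanium alloy in compression and the invar in tension. With no external load the two internal forces are equal and opposite, magnitude P.
Setting the final lengths equal and cancelling L: (α₁ − α₂)ΔT = P/(A₁E₁) + P/(A₂E₂).
|α₁ − α₂|·ΔT = 7.6×10⁻⁶ × 114 = 0.0008664.
1/(A₁E₁) + 1/(A₂E₂) = 1/(1400×119×10³) + 1/(180×148×10³) = 4.354×10⁻⁸ N⁻¹.
P = 0.0008664 / 4.354×10⁻⁸ = 19900 N = 19.9 kN.
σ_{invar} = P/A₂ = 19900/180 = 110.5 MPa, tensile.

σ ≈ 111 MPa (tensile)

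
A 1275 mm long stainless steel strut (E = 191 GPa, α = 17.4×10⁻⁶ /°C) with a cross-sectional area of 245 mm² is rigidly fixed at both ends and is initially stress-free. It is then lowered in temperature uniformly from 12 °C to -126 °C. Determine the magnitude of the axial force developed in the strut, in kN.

P ≈ 112 kN (tensile)

With zero net strain, σ = E·αΔT = 191 GPa × 17.4×10⁻⁶ × 138 = 458.6 MPa.
Then P = σA = 458.6 × 245 mm² = 112.4 kN, tensile.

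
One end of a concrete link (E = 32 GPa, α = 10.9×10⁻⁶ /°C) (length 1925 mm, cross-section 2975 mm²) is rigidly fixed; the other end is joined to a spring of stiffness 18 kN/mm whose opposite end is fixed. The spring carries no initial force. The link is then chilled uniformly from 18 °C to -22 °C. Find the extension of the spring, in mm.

δ ≈ 0.615 mm

Free thermal contraction: δ_free = αΔT L = 10.9×10⁻⁶ × 40 × 1925 = 0.8393 mm.
Let P be the tensile force in the spring. The link extends elastically by PL/(AE) and the spring stretches by P/k; together these equal δ_free.
P [ L/(AE) + 1/k ] = δ_free → P [ 1925/(2975×32×10³) + 1/(18×10³) ] = 0.8393.
P = 0.8393 / 7.578×10⁻⁵ = 11080 N.
Spring extension = P/k = 11080/(18×10³) = 0.6153 mm.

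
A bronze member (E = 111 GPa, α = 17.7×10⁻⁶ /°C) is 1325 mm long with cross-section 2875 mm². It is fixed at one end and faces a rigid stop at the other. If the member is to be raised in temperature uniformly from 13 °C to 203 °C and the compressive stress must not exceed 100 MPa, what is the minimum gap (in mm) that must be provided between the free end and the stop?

g ≈ 3.26 mm

Free expansion if unrestrained: δ_free = αΔT L = 17.7×10⁻⁶ × 190 × 1325 = 4.456 mm.
A stress of 100 MPa corresponds to the wall pushing the member back by σL/E = 100×1325/(111×10³) = 1.194 mm.
The gap must absorb the remainder: g_min = 4.456 − 1.194 = 3.262 mm.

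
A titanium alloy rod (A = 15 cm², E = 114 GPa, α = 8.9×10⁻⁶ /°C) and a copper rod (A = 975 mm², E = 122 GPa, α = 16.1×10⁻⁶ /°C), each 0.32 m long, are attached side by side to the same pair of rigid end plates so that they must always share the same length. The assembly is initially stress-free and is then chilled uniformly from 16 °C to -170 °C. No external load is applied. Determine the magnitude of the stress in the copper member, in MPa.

The copper has the larger α, so on cooling it would change length more than the titanium alloy if both were free. The rigid plates force a common final length, so the copper is put into tension and the titanium alloy into compression, with equal and opposite forces P (no external load).
Equating the net (thermal + elastic) strains gives |α₁ − α₂|·ΔT = P·[1/(A₁E₁) + 1/(A₂E₂)].
|α₁ − α₂|·ΔT = 7.2×10⁻⁶ × 186 = 0.001339.
1/(A₁E₁) + 1/(A₂E₂) = 1/(1500×114×10³) + 1/(975×122×10³) = 1.425×10⁻⁸ N⁻¹.
So P = 0.001339 / 1.425×10⁻⁸ = 93.95 kN.
σ_{copper} = P/A₂ = 93950/975 = 96.36 MPa, tensile.

σ ≈ 96.4 MPa (tensile)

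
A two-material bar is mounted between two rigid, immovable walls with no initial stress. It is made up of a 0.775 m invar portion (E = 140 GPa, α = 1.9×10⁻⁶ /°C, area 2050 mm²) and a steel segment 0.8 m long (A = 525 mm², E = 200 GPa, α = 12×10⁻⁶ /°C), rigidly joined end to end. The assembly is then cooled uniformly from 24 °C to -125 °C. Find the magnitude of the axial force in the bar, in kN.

With the walls removed the bar would change length by δ_free = Σ αᵢΔT Lᵢ = 1.9×10⁻⁶×149×775 + 12×10⁻⁶×149×800 = 1.65 mm.
The walls prevent any net length change, so an axial force P (same in every segment) develops. Compatibility: P · Σ Lᵢ/(AᵢEᵢ) = δ_free.
Σ Lᵢ/(AᵢEᵢ) = 775/(2050×140×10³) + 800/(525×200×10³) = 1.032×10⁻⁵ mm/N.
P = 1.65 / 1.032×10⁻⁵ = 159900 N = 159.9 kN, tensile.

P ≈ 160 kN (tensile)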